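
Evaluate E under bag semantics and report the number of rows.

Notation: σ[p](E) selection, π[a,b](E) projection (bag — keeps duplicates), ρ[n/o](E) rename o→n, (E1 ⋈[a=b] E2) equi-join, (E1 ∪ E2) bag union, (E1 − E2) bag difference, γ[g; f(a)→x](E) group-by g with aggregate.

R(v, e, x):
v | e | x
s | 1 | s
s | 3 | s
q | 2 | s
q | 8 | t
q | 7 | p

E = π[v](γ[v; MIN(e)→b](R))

Per-node cardinality:
  R → 5
  γ[v; MIN(e)→b](R) → 2
  π[v](γ[v; MIN(e)→b](R)) → 2

|E| = 2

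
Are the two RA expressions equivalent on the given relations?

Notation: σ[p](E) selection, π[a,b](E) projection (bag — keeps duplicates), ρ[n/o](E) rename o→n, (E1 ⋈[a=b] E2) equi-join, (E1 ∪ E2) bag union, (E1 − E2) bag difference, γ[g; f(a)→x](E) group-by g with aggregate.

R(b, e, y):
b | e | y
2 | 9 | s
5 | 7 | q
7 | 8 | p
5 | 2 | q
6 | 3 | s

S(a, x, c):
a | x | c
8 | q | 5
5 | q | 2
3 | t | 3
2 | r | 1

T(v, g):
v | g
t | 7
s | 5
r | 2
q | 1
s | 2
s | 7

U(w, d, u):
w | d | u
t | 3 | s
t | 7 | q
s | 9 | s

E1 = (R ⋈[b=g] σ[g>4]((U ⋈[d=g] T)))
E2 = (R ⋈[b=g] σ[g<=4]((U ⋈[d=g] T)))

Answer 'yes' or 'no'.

E1 subexpression sizes:
  R → 5
  U → 3
  T → 6
  (U ⋈[d=g] T) → 2
  σ[g>4]((U ⋈[d=g] T)) → 2
  (R ⋈[b=g] σ[g>4]((U ⋈[d=g] T))) → 2
E2 subexpression sizes:
  R → 5
  U → 3
  T → 6
  (U ⋈[d=g] T) → 2
  σ[g<=4]((U ⋈[d=g] T)) → 0
  (R ⋈[b=g] σ[g<=4]((U ⋈[d=g] T))) → 0

E1 result:
b | e | y | w | d | u | v | g
7 | 8 | p | t | 7 | q | s | 7
7 | 8 | p | t | 7 | q | t | 7
E2 result:
b | e | y | w | d | u | v | g
(0 rows)
Witness: (7, 8, 'p', 't', 7, 'q', 't', 7) appears 1× in E1 but 0× in E2.

no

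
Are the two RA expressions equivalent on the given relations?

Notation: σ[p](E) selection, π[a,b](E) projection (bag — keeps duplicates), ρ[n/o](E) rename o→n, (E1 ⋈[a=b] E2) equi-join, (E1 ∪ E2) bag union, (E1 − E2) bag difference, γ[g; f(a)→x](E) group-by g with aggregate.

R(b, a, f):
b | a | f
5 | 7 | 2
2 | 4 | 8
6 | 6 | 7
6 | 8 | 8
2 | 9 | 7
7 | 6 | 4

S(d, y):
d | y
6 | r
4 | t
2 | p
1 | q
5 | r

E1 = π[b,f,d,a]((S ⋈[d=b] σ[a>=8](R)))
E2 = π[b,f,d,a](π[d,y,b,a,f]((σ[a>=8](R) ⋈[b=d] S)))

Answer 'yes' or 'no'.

E1 stepwise |·|:
  S → 5
  R → 6
  σ[a>=8](R) → 2
  (S ⋈[d=b] σ[a>=8](R)) → 2
  π[b,f,d,a]((S ⋈[d=b] σ[a>=8](R))) → 2
E2 stepwise |·|:
  R → 6
  σ[a>=8](R) → 2
  S → 5
  (σ[a>=8](R) ⋈[b=d] S) → 2
  π[d,y,b,a,f]((σ[a>=8](R) ⋈[b=d] S)) → 2
  π[b,f,d,a](π[d,y,b,a,f]((σ[a>=8](R) ⋈[b=d] S))) → 2

E1 and E2 produce the same multiset:
b | f | d | a
2 | 7 | 2 | 9
6 | 8 | 6 | 8

yes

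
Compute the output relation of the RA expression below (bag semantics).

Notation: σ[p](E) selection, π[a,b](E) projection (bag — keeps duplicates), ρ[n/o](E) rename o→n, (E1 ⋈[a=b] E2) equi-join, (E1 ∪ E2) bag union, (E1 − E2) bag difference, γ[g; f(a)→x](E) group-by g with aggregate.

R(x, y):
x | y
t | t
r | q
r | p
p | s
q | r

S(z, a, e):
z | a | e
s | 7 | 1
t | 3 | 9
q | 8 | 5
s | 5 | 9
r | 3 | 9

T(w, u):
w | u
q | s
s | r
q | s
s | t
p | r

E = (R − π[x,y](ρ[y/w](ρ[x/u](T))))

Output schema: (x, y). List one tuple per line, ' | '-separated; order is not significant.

Subexpression sizes:
  R → 5
  T → 5
  ρ[x/u](T) → 5
  ρ[y/w](ρ[x/u](T)) → 5
  π[x,y](ρ[y/w](ρ[x/u](T))) → 5
  (R − π[x,y](ρ[y/w](ρ[x/u](T)))) → 4

== RESULT ==
x | y
p | s
q | r
r | q
t | t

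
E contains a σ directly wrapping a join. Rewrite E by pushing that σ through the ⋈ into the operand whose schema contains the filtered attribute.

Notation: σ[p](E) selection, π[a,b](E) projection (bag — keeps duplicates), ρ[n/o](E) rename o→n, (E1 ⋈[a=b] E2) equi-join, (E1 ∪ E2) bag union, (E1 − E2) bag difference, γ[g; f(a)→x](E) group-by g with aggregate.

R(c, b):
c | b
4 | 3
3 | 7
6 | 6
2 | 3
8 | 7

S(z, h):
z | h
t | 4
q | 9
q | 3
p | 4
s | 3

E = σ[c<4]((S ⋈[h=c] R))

σ filters on c, owned by the right side.
E' = (S ⋈[h=c] σ[c<4](R))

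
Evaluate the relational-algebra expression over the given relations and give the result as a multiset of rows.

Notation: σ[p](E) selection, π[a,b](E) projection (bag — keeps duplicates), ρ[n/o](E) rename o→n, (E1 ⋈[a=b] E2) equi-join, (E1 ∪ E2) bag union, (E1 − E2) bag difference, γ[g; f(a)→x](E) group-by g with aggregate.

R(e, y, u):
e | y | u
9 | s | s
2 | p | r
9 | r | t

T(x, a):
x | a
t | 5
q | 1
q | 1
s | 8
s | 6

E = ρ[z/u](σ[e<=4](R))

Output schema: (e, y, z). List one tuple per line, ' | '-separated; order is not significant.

Subexpression sizes:
  R → 3
  σ[e<=4](R) → 1
  ρ[z/u](σ[e<=4](R)) → 1

== RESULT ==
e | y | z
2 | p | r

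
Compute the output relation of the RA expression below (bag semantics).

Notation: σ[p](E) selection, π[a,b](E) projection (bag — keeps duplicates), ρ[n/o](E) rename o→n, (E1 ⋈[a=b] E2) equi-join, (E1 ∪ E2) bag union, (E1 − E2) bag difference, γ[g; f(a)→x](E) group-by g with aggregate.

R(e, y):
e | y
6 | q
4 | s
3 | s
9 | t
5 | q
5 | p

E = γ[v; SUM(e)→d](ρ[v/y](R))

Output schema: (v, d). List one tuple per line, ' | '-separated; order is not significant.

Subexpression sizes:
  R → 6
  ρ[v/y](R) → 6
  γ[v; SUM(e)→d](ρ[v/y](R)) → 4

== RESULT ==
v | d
p | 5
q | 11
s | 7
t | 9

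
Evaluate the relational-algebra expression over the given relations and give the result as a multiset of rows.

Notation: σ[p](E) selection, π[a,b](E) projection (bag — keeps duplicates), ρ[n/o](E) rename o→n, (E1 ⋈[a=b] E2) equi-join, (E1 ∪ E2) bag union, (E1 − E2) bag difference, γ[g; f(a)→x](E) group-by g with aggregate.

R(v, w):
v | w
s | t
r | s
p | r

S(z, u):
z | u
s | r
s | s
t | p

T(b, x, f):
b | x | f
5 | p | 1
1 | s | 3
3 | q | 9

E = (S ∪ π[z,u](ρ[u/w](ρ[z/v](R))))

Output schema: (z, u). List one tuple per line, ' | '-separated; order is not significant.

Per-node cardinality:
  S → 3
  R → 3
  ρ[z/v](R) → 3
  ρ[u/w](ρ[z/v](R)) → 3
  π[z,u](ρ[u/w](ρ[z/v](R))) → 3
  (S ∪ π[z,u](ρ[u/w](ρ[z/v](R)))) → 6

== RESULT ==
z | u
p | r
r | s
s | r
s | s
s | t
t | p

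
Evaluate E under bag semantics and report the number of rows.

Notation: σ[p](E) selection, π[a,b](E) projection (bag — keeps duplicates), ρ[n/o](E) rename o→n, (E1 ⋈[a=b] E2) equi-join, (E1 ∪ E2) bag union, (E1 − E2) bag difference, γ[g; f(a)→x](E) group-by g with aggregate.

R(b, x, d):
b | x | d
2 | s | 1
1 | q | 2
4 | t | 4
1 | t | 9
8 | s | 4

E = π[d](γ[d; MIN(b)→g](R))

Row counts bottom-up:
  R → 5
  γ[d; MIN(b)→g](R) → 4
  π[d](γ[d; MIN(b)→g](R)) → 4

|E| = 4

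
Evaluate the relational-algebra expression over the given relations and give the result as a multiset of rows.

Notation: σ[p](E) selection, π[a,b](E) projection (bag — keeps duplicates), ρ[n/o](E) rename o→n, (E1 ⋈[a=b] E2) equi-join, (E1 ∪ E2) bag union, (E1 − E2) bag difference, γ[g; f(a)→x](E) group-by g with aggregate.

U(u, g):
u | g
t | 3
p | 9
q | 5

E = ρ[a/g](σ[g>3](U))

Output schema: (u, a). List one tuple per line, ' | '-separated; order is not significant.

Stepwise |·|:
  U → 3
  σ[g>3](U) → 2
  ρ[a/g](σ[g>3](U)) → 2

== RESULT ==
u | a
p | 9
q | 5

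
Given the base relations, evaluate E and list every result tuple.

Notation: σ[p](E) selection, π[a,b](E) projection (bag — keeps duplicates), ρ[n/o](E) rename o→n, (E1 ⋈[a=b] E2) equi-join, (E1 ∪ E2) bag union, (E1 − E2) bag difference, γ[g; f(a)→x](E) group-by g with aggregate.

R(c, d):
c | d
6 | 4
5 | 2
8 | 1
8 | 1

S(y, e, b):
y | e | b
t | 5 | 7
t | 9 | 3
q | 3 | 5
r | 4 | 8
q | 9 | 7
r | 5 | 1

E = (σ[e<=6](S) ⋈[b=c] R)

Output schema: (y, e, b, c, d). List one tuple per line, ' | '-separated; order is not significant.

Stepwise |·|:
  S → 6
  σ[e<=6](S) → 4
  R → 4
  (σ[e<=6](S) ⋈[b=c] R) → 3

== RESULT ==
y | e | b | c | d
q | 3 | 5 | 5 | 2
r | 4 | 8 | 8 | 1
r | 4 | 8 | 8 | 1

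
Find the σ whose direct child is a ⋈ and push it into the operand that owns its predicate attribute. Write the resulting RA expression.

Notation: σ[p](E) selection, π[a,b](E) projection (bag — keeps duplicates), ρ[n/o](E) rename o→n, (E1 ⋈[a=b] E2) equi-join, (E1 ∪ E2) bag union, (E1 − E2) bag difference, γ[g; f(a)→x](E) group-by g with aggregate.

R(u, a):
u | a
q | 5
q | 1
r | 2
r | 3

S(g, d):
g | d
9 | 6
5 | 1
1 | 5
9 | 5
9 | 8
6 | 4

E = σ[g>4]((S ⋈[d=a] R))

σ filters on g, owned by the left side.
E' = (σ[g>4](S) ⋈[d=a] R)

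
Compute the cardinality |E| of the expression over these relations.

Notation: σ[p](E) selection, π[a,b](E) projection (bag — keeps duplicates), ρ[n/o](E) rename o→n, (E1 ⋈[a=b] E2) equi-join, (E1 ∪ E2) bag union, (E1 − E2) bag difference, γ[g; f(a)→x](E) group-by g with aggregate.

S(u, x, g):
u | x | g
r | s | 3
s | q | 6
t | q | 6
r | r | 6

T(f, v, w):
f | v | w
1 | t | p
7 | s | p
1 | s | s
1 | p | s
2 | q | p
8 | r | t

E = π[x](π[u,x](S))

Row counts bottom-up:
  S → 4
  π[u,x](S) → 4
  π[x](π[u,x](S)) → 4

|E| = 4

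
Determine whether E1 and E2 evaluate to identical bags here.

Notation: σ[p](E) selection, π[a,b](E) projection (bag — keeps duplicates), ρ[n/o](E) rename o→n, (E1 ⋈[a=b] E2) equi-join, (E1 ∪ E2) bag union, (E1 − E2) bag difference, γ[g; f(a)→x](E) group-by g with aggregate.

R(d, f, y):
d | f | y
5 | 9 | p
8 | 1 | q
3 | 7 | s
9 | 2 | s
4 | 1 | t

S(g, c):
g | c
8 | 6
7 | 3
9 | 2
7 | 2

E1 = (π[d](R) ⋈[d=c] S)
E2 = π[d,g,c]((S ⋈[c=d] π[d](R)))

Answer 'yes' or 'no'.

E1 row counts bottom-up:
  R → 5
  π[d](R) → 5
  S → 4
  (π[d](R) ⋈[d=c] S) → 1
E2 row counts bottom-up:
  S → 4
  R → 5
  π[d](R) → 5
  (S ⋈[c=d] π[d](R)) → 1
  π[d,g,c]((S ⋈[c=d] π[d](R))) → 1

E1 and E2 produce the same multiset:
d | g | c
3 | 7 | 3

yes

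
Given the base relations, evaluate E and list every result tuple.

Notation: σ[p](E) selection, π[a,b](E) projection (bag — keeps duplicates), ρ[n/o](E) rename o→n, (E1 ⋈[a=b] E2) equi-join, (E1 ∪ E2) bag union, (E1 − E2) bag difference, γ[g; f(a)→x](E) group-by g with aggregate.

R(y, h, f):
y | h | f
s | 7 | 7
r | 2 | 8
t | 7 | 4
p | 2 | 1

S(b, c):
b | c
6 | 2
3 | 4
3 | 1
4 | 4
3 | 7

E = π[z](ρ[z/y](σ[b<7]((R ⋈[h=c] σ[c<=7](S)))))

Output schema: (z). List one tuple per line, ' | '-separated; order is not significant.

Row counts bottom-up:
  R → 4
  S → 5
  σ[c<=7](S) → 5
  (R ⋈[h=c] σ[c<=7](S)) → 4
  σ[b<7]((R ⋈[h=c] σ[c<=7](S))) → 4
  ρ[z/y](σ[b<7]((R ⋈[h=c] σ[c<=7](S)))) → 4
  π[z](ρ[z/y](σ[b<7]((R ⋈[h=c] σ[c<=7](S))))) → 4

== RESULT ==
z
p
r
s
t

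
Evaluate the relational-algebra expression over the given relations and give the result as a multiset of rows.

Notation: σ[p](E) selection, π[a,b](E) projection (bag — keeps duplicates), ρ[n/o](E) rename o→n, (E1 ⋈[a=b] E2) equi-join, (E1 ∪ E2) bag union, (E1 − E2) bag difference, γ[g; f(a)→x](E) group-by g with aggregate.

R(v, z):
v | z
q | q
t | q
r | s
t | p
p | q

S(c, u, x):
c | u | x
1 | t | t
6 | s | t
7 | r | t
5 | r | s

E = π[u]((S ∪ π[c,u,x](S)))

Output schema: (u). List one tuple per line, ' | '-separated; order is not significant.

Stepwise |·|:
  S → 4
  S → 4
  π[c,u,x](S) → 4
  (S ∪ π[c,u,x](S)) → 8
  π[u]((S ∪ π[c,u,x](S))) → 8

== RESULT ==
u
r
r
r
r
s
s
t
t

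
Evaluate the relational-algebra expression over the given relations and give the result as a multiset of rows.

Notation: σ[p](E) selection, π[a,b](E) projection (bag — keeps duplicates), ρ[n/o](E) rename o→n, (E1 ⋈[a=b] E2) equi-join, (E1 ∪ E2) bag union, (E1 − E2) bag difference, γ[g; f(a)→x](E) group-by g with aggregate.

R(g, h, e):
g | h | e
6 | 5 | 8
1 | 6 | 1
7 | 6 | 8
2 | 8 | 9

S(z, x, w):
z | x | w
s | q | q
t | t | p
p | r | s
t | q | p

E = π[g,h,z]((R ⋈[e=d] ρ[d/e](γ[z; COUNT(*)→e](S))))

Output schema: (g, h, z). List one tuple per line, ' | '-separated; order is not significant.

Subexpression sizes:
  R → 4
  S → 4
  γ[z; COUNT(*)→e](S) → 3
  ρ[d/e](γ[z; COUNT(*)→e](S)) → 3
  (R ⋈[e=d] ρ[d/e](γ[z; COUNT(*)→e](S))) → 2
  π[g,h,z]((R ⋈[e=d] ρ[d/e](γ[z; COUNT(*)→e](S)))) → 2

== RESULT ==
g | h | z
1 | 6 | p
1 | 6 | s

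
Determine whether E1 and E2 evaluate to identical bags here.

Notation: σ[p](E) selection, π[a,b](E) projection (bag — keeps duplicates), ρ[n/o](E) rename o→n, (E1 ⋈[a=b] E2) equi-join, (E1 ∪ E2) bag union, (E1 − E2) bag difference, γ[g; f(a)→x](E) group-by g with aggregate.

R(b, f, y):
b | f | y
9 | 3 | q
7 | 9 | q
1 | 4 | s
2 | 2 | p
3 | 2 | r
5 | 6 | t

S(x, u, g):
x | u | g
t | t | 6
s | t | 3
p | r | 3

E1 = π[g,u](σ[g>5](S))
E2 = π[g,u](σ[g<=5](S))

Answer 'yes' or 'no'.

E1 per-node cardinality:
  S → 3
  σ[g>5](S) → 1
  π[g,u](σ[g>5](S)) → 1
E2 per-node cardinality:
  S → 3
  σ[g<=5](S) → 2
  π[g,u](σ[g<=5](S)) → 2

E1 result:
g | u
6 | t
E2 result:
g | u
3 | r
3 | t
Witness: (3, 't') appears 0× in E1 but 1× in E2.

no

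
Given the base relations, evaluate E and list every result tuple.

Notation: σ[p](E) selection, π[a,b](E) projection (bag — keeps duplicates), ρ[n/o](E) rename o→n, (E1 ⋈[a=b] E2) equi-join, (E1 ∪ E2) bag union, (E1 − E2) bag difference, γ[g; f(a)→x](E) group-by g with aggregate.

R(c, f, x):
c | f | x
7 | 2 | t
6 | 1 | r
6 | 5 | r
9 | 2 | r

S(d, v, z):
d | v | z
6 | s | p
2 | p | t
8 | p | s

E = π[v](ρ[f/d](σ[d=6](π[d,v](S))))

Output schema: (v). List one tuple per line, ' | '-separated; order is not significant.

Subexpression sizes:
  S → 3
  π[d,v](S) → 3
  σ[d=6](π[d,v](S)) → 1
  ρ[f/d](σ[d=6](π[d,v](S))) → 1
  π[v](ρ[f/d](σ[d=6](π[d,v](S)))) → 1

== RESULT ==
v
s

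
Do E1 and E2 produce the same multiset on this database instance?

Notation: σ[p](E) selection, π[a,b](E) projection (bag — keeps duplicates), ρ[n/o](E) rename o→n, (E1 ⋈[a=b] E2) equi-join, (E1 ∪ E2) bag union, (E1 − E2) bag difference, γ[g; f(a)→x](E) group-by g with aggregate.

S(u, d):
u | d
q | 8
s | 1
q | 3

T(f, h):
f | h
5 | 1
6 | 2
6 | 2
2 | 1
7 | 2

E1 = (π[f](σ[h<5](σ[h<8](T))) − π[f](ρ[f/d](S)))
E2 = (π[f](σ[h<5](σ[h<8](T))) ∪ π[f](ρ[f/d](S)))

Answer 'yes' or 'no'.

E1 subexpression sizes:
  T → 5
  σ[h<8](T) → 5
  σ[h<5](σ[h<8](T)) → 5
  π[f](σ[h<5](σ[h<8](T))) → 5
  S → 3
  ρ[f/d](S) → 3
  π[f](ρ[f/d](S)) → 3
  (π[f](σ[h<5](σ[h<8](T))) − π[f](ρ[f/d](S))) → 5
E2 subexpression sizes:
  T → 5
  σ[h<8](T) → 5
  σ[h<5](σ[h<8](T)) → 5
  π[f](σ[h<5](σ[h<8](T))) → 5
  S → 3
  ρ[f/d](S) → 3
  π[f](ρ[f/d](S)) → 3
  (π[f](σ[h<5](σ[h<8](T))) ∪ π[f](ρ[f/d](S))) → 8

E1 result:
f
2
5
6
6
7
E2 result:
f
1
2
3
5
6
6
7
8
Witness: (8,) appears 0× in E1 but 1× in E2.

no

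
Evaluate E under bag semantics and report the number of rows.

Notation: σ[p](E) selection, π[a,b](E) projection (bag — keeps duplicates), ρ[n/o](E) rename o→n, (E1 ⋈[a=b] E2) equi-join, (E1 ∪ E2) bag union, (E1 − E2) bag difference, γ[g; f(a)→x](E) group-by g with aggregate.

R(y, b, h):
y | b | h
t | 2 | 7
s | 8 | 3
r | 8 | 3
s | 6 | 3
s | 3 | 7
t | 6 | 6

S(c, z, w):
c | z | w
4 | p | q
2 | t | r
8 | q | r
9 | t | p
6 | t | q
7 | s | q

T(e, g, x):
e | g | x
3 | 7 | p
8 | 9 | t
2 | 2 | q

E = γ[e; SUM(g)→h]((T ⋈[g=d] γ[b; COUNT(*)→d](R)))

Subexpression sizes:
  T → 3
  R → 6
  γ[b; COUNT(*)→d](R) → 4
  (T ⋈[g=d] γ[b; COUNT(*)→d](R)) → 2
  γ[e; SUM(g)→h]((T ⋈[g=d] γ[b; COUNT(*)→d](R))) → 1

|E| = 1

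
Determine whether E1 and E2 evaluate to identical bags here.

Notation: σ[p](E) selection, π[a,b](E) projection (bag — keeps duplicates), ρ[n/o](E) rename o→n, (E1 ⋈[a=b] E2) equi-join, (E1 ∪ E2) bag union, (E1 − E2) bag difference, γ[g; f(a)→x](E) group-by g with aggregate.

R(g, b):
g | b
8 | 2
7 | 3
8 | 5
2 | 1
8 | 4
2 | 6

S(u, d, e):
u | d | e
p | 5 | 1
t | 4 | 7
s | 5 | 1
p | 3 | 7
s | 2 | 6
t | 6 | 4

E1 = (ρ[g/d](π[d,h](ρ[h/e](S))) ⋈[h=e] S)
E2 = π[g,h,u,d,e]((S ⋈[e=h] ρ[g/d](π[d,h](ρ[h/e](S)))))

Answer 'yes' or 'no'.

E1 stepwise |·|:
  S → 6
  ρ[h/e](S) → 6
  π[d,h](ρ[h/e](S)) → 6
  ρ[g/d](π[d,h](ρ[h/e](S))) → 6
  S → 6
  (ρ[g/d](π[d,h](ρ[h/e](S))) ⋈[h=e] S) → 10
E2 stepwise |·|:
  S → 6
  S → 6
  ρ[h/e](S) → 6
  π[d,h](ρ[h/e](S)) → 6
  ρ[g/d](π[d,h](ρ[h/e](S))) → 6
  (S ⋈[e=h] ρ[g/d](π[d,h](ρ[h/e](S)))) → 10
  π[g,h,u,d,e]((S ⋈[e=h] ρ[g/d](π[d,h](ρ[h/e](S))))) → 10

E1 and E2 produce the same multiset:
g | h | u | d | e
2 | 6 | s | 2 | 6
3 | 7 | p | 3 | 7
3 | 7 | t | 4 | 7
4 | 7 | p | 3 | 7
4 | 7 | t | 4 | 7
5 | 1 | p | 5 | 1
5 | 1 | p | 5 | 1
5 | 1 | s | 5 | 1
5 | 1 | s | 5 | 1
6 | 4 | t | 6 | 4

yes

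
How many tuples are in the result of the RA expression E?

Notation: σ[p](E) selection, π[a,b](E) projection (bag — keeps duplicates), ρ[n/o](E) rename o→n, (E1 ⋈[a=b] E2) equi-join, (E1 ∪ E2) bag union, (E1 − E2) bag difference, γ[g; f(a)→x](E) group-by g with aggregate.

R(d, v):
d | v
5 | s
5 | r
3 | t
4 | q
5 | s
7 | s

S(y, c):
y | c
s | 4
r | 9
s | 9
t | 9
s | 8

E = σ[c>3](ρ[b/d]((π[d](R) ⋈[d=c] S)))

Row counts bottom-up:
  R → 6
  π[d](R) → 6
  S → 5
  (π[d](R) ⋈[d=c] S) → 1
  ρ[b/d]((π[d](R) ⋈[d=c] S)) → 1
  σ[c>3](ρ[b/d]((π[d](R) ⋈[d=c] S))) → 1

|E| = 1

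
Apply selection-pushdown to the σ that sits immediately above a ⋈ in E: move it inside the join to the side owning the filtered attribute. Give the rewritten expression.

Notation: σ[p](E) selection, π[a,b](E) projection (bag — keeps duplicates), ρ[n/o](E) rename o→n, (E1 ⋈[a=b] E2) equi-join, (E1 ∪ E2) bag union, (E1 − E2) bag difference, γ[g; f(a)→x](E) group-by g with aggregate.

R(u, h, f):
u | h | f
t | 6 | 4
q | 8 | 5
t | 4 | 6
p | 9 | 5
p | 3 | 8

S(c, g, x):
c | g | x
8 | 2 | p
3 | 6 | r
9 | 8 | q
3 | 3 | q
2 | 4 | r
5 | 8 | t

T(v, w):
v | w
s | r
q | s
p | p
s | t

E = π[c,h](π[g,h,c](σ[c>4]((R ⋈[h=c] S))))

σ filters on c, owned by the right side.
E' = π[c,h](π[g,h,c]((R ⋈[h=c] σ[c>4](S))))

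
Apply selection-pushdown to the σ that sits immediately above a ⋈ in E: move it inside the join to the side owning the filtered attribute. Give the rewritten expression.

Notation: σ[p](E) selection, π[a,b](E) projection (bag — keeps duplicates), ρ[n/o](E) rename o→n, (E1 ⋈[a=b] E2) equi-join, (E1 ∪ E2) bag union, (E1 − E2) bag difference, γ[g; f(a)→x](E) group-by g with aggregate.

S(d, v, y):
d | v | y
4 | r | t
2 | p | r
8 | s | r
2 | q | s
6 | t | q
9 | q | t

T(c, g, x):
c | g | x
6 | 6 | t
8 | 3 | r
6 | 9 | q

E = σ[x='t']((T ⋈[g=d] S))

σ filters on x, owned by the left side.
E' = (σ[x='t'](T) ⋈[g=d] S)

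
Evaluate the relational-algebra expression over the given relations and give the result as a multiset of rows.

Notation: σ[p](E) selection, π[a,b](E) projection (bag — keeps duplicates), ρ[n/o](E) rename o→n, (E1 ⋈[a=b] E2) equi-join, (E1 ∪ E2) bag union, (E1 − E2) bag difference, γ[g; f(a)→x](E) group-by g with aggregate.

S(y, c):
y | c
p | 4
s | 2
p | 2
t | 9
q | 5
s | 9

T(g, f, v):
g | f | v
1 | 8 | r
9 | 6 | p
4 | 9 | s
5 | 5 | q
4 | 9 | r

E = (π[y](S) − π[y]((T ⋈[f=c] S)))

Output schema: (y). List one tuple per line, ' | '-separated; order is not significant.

Stepwise |·|:
  S → 6
  π[y](S) → 6
  T → 5
  S → 6
  (T ⋈[f=c] S) → 5
  π[y]((T ⋈[f=c] S)) → 5
  (π[y](S) − π[y]((T ⋈[f=c] S))) → 2

== RESULT ==
y
p
p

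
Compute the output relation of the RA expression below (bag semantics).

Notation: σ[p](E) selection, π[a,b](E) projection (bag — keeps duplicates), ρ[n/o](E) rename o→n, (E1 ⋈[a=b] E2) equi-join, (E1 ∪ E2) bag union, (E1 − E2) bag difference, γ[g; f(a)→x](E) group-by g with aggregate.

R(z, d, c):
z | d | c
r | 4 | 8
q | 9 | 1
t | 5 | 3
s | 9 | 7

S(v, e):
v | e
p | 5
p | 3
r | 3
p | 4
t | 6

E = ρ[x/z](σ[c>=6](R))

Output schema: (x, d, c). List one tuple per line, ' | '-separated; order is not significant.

Subexpression sizes:
  R → 4
  σ[c>=6](R) → 2
  ρ[x/z](σ[c>=6](R)) → 2

== RESULT ==
x | d | c
r | 4 | 8
s | 9 | 7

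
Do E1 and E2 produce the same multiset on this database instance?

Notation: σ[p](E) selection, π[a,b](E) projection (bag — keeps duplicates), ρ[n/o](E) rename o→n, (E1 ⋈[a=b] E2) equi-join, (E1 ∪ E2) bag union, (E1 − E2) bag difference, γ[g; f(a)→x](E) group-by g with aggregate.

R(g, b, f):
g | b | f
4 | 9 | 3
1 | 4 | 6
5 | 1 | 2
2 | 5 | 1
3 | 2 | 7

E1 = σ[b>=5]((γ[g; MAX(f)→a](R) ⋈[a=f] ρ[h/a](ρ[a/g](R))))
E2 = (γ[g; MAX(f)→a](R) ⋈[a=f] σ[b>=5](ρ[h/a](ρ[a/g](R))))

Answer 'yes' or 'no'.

E1 per-node cardinality:
  R → 5
  γ[g; MAX(f)→a](R) → 5
  R → 5
  ρ[a/g](R) → 5
  ρ[h/a](ρ[a/g](R)) → 5
  (γ[g; MAX(f)→a](R) ⋈[a=f] ρ[h/a](ρ[a/g](R))) → 5
  σ[b>=5]((γ[g; MAX(f)→a](R) ⋈[a=f] ρ[h/a](ρ[a/g](R)))) → 2
E2 per-node cardinality:
  R → 5
  γ[g; MAX(f)→a](R) → 5
  R → 5
  ρ[a/g](R) → 5
  ρ[h/a](ρ[a/g](R)) → 5
  σ[b>=5](ρ[h/a](ρ[a/g](R))) → 2
  (γ[g; MAX(f)→a](R) ⋈[a=f] σ[b>=5](ρ[h/a](ρ[a/g](R)))) → 2

E1 and E2 produce the same multiset:
g | a | h | b | f
2 | 1 | 2 | 5 | 1
4 | 3 | 4 | 9 | 3

yes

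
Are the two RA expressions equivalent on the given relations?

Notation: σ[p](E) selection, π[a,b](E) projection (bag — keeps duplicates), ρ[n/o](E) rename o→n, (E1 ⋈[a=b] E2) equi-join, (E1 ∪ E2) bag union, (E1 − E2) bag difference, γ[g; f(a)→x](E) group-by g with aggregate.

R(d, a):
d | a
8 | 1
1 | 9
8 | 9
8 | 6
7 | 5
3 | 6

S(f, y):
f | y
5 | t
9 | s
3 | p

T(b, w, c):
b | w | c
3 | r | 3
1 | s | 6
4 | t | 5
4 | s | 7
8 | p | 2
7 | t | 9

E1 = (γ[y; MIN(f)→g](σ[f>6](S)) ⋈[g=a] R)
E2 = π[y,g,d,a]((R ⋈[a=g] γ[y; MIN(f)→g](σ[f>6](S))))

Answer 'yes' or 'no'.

E1 per-node cardinality:
  S → 3
  σ[f>6](S) → 1
  γ[y; MIN(f)→g](σ[f>6](S)) → 1
  R → 6
  (γ[y; MIN(f)→g](σ[f>6](S)) ⋈[g=a] R) → 2
E2 per-node cardinality:
  R → 6
  S → 3
  σ[f>6](S) → 1
  γ[y; MIN(f)→g](σ[f>6](S)) → 1
  (R ⋈[a=g] γ[y; MIN(f)→g](σ[f>6](S))) → 2
  π[y,g,d,a]((R ⋈[a=g] γ[y; MIN(f)→g](σ[f>6](S)))) → 2

E1 and E2 produce the same multiset:
y | g | d | a
s | 9 | 1 | 9
s | 9 | 8 | 9

yes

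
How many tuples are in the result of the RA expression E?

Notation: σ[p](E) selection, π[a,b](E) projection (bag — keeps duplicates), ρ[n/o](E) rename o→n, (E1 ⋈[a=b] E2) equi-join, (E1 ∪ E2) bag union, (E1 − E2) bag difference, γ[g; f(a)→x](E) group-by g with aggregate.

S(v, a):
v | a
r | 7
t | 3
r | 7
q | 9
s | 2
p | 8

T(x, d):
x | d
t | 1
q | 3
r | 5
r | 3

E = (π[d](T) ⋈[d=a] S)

Row counts bottom-up:
  T → 4
  π[d](T) → 4
  S → 6
  (π[d](T) ⋈[d=a] S) → 2

|E| = 2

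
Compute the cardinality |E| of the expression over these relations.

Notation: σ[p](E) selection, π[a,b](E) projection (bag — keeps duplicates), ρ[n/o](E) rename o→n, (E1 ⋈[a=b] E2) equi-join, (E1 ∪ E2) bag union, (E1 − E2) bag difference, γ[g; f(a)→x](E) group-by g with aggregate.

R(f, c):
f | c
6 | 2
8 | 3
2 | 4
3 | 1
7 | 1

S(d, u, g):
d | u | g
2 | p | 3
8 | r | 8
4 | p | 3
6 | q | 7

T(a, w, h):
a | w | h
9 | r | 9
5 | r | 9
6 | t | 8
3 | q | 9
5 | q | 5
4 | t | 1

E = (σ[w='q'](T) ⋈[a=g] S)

Per-node cardinality:
  T → 6
  σ[w='q'](T) → 2
  S → 4
  (σ[w='q'](T) ⋈[a=g] S) → 2

|E| = 2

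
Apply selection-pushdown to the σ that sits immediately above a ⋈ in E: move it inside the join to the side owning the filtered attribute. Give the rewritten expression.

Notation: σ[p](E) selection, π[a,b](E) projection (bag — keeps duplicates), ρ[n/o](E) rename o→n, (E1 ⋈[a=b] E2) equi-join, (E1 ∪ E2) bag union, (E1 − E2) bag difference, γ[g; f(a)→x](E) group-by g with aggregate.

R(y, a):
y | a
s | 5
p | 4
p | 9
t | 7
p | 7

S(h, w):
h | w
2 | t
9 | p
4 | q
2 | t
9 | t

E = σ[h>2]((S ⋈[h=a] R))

σ filters on h, owned by the left side.
E' = (σ[h>2](S) ⋈[h=a] R)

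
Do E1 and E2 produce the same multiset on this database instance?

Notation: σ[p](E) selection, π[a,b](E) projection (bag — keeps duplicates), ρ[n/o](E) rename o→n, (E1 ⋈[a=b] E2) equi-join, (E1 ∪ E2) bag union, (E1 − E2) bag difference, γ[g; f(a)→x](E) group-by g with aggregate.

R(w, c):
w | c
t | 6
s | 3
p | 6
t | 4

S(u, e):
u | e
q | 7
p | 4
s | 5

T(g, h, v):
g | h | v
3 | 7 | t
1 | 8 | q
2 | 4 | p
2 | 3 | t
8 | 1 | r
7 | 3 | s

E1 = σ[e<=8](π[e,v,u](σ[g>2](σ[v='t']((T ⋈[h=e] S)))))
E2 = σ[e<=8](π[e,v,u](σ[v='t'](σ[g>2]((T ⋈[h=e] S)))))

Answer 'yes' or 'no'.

E1 per-node cardinality:
  T → 6
  S → 3
  (T ⋈[h=e] S) → 2
  σ[v='t']((T ⋈[h=e] S)) → 1
  σ[g>2](σ[v='t']((T ⋈[h=e] S))) → 1
  π[e,v,u](σ[g>2](σ[v='t']((T ⋈[h=e] S)))) → 1
  σ[e<=8](π[e,v,u](σ[g>2](σ[v='t']((T ⋈[h=e] S))))) → 1
E2 per-node cardinality:
  T → 6
  S → 3
  (T ⋈[h=e] S) → 2
  σ[g>2]((T ⋈[h=e] S)) → 1
  σ[v='t'](σ[g>2]((T ⋈[h=e] S))) → 1
  π[e,v,u](σ[v='t'](σ[g>2]((T ⋈[h=e] S)))) → 1
  σ[e<=8](π[e,v,u](σ[v='t'](σ[g>2]((T ⋈[h=e] S))))) → 1

E1 and E2 produce the same multiset:
e | v | u
7 | t | q

yes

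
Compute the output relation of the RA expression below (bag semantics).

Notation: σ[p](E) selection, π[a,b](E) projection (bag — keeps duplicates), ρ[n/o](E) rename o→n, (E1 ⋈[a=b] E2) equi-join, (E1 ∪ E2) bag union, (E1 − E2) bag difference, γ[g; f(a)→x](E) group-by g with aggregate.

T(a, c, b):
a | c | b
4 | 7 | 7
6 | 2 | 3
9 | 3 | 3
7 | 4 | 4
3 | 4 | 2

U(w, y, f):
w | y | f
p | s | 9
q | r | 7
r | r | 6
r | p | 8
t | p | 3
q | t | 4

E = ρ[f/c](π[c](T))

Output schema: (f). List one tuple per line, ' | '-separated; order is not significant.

Per-node cardinality:
  T → 5
  π[c](T) → 5
  ρ[f/c](π[c](T)) → 5

== RESULT ==
f
2
3
4
4
7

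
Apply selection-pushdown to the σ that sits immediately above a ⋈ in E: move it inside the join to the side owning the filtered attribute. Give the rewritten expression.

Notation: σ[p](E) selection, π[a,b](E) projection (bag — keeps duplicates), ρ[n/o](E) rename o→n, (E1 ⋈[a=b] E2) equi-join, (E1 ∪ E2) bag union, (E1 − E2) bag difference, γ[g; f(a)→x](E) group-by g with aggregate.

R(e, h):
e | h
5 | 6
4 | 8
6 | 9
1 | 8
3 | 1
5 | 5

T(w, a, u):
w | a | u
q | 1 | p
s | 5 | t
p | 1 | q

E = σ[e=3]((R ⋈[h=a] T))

σ filters on e, owned by the left side.
E' = (σ[e=3](R) ⋈[h=a] T)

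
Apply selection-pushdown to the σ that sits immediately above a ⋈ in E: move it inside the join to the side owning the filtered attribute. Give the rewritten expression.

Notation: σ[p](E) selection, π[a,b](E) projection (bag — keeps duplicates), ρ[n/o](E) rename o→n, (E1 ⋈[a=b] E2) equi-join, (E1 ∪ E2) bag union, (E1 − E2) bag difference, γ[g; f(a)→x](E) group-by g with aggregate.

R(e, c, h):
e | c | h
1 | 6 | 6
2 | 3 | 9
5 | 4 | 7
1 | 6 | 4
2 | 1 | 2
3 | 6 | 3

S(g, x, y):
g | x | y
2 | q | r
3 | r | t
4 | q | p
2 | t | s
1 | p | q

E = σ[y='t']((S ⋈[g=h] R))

σ filters on y, owned by the left side.
E' = (σ[y='t'](S) ⋈[g=h] R)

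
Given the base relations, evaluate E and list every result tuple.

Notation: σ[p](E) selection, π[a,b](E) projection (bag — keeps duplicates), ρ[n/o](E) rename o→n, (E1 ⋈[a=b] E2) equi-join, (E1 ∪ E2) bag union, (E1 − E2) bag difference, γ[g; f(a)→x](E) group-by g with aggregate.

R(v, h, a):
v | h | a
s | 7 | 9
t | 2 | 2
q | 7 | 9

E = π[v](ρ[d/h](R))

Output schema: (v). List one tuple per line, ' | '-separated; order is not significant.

Subexpression sizes:
  R → 3
  ρ[d/h](R) → 3
  π[v](ρ[d/h](R)) → 3

== RESULT ==
v
q
s
t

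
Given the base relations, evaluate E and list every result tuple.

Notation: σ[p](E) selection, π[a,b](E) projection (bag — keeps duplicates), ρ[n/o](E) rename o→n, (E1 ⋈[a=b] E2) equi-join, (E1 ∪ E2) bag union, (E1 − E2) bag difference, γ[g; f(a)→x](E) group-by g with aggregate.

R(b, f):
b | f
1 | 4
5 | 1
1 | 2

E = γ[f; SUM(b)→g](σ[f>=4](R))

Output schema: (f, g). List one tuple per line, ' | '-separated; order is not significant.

Subexpression sizes:
  R → 3
  σ[f>=4](R) → 1
  γ[f; SUM(b)→g](σ[f>=4](R)) → 1

== RESULT ==
f | g
4 | 1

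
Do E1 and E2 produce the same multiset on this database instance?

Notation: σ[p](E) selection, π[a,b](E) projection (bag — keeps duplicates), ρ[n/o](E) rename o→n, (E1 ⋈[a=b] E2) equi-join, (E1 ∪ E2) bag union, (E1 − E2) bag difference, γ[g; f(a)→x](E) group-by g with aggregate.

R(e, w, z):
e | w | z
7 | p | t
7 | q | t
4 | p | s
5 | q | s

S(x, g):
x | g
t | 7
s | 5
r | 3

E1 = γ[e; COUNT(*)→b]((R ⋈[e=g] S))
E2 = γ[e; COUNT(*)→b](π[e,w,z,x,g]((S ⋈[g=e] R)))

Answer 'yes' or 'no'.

E1 per-node cardinality:
  R → 4
  S → 3
  (R ⋈[e=g] S) → 3
  γ[e; COUNT(*)→b]((R ⋈[e=g] S)) → 2
E2 per-node cardinality:
  S → 3
  R → 4
  (S ⋈[g=e] R) → 3
  π[e,w,z,x,g]((S ⋈[g=e] R)) → 3
  γ[e; COUNT(*)→b](π[e,w,z,x,g]((S ⋈[g=e] R))) → 2

E1 and E2 produce the same multiset:
e | b
5 | 1
7 | 2

yes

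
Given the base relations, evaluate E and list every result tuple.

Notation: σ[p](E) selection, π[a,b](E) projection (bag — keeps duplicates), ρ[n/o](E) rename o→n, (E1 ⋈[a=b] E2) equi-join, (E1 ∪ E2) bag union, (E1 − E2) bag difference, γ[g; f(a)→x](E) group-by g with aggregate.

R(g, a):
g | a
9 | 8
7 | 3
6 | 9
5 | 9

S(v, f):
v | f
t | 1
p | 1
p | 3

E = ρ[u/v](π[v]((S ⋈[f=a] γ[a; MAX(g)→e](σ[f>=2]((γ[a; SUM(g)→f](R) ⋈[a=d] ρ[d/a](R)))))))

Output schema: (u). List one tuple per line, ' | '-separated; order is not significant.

Per-node cardinality:
  S → 3
  R → 4
  γ[a; SUM(g)→f](R) → 3
  R → 4
  ρ[d/a](R) → 4
  (γ[a; SUM(g)→f](R) ⋈[a=d] ρ[d/a](R)) → 4
  σ[f>=2]((γ[a; SUM(g)→f](R) ⋈[a=d] ρ[d/a](R))) → 4
  γ[a; MAX(g)→e](σ[f>=2]((γ[a; SUM(g)→f](R) ⋈[a=d] ρ[d/a](R)))) → 3
  (S ⋈[f=a] γ[a; MAX(g)→e](σ[f>=2]((γ[a; SUM(g)→f](R) ⋈[a=d] ρ[d/a](R))))) → 1
  π[v]((S ⋈[f=a] γ[a; MAX(g)→e](σ[f>=2]((γ[a; SUM(g)→f](R) ⋈[a=d] ρ[d/a](R)))))) → 1
  ρ[u/v](π[v]((S ⋈[f=a] γ[a; MAX(g)→e](σ[f>=2]((γ[a; SUM(g)→f](R) ⋈[a=d] ρ[d/a](R))))))) → 1

== RESULT ==
u
p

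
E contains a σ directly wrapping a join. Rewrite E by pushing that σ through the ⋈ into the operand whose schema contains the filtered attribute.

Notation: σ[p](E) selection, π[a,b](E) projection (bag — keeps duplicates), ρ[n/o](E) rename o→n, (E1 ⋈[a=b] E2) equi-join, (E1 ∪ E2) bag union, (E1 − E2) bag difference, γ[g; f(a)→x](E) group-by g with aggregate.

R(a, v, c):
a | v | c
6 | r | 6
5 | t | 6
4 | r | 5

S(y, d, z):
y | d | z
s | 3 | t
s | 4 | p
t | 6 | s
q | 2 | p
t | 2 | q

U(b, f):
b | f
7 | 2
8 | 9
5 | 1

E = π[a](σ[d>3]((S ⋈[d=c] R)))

σ filters on d, owned by the left side.
E' = π[a]((σ[d>3](S) ⋈[d=c] R))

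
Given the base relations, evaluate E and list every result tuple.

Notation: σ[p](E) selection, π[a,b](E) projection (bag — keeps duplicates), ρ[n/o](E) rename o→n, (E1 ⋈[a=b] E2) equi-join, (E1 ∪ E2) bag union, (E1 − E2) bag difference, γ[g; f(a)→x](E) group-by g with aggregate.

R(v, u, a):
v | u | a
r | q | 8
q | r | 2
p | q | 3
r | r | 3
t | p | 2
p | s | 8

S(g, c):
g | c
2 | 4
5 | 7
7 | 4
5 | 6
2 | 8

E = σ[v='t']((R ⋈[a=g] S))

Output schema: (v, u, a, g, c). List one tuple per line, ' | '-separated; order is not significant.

Row counts bottom-up:
  R → 6
  S → 5
  (R ⋈[a=g] S) → 4
  σ[v='t']((R ⋈[a=g] S)) → 2

== RESULT ==
v | u | a | g | c
t | p | 2 | 2 | 4
t | p | 2 | 2 | 8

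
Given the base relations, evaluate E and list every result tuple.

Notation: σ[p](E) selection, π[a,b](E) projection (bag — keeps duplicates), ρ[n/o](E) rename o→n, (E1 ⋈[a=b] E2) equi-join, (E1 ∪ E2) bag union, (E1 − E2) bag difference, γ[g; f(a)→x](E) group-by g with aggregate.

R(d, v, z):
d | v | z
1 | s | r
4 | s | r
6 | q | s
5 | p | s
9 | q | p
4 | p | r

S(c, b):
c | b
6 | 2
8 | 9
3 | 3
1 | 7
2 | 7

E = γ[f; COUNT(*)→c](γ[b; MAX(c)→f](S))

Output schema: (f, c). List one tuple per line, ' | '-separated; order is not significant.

Row counts bottom-up:
  S → 5
  γ[b; MAX(c)→f](S) → 4
  γ[f; COUNT(*)→c](γ[b; MAX(c)→f](S)) → 4

== RESULT ==
f | c
2 | 1
3 | 1
6 | 1
8 | 1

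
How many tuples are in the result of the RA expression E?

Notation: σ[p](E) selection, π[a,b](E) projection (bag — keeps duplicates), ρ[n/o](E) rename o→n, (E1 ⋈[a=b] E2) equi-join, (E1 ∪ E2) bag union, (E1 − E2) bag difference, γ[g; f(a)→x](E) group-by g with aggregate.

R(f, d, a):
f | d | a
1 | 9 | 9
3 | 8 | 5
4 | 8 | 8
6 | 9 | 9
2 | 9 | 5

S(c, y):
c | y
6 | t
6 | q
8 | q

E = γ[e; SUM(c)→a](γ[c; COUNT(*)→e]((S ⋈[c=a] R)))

Subexpression sizes:
  S → 3
  R → 5
  (S ⋈[c=a] R) → 1
  γ[c; COUNT(*)→e]((S ⋈[c=a] R)) → 1
  γ[e; SUM(c)→a](γ[c; COUNT(*)→e]((S ⋈[c=a] R))) → 1

|E| = 1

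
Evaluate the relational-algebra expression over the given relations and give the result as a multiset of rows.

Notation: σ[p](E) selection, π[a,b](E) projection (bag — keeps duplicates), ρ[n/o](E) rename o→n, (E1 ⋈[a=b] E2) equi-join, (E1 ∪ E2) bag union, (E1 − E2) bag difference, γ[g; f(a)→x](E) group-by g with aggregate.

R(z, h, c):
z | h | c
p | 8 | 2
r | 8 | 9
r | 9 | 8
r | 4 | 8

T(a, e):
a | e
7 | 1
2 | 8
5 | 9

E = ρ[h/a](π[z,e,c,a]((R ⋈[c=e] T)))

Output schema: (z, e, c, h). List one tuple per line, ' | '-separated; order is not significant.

Per-node cardinality:
  R → 4
  T → 3
  (R ⋈[c=e] T) → 3
  π[z,e,c,a]((R ⋈[c=e] T)) → 3
  ρ[h/a](π[z,e,c,a]((R ⋈[c=e] T))) → 3

== RESULT ==
z | e | c | h
r | 8 | 8 | 2
r | 8 | 8 | 2
r | 9 | 9 | 5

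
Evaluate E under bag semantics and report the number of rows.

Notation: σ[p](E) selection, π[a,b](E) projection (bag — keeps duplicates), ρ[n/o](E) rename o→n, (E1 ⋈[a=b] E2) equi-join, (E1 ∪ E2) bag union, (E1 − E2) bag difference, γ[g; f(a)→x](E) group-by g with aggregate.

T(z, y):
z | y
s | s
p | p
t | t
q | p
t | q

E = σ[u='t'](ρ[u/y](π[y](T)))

Row counts bottom-up:
  T → 5
  π[y](T) → 5
  ρ[u/y](π[y](T)) → 5
  σ[u='t'](ρ[u/y](π[y](T))) → 1

|E| = 1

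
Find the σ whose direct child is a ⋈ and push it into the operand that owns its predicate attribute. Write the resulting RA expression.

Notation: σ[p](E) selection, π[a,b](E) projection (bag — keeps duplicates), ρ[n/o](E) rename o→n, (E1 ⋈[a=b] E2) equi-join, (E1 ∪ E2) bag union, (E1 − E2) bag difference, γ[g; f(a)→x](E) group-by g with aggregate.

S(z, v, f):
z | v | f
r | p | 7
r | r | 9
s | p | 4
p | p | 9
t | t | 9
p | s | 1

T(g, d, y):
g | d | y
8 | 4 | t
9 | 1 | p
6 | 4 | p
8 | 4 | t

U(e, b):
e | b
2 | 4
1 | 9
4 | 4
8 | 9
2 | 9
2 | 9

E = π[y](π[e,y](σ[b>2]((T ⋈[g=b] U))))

σ filters on b, owned by the right side.
E' = π[y](π[e,y]((T ⋈[g=b] σ[b>2](U))))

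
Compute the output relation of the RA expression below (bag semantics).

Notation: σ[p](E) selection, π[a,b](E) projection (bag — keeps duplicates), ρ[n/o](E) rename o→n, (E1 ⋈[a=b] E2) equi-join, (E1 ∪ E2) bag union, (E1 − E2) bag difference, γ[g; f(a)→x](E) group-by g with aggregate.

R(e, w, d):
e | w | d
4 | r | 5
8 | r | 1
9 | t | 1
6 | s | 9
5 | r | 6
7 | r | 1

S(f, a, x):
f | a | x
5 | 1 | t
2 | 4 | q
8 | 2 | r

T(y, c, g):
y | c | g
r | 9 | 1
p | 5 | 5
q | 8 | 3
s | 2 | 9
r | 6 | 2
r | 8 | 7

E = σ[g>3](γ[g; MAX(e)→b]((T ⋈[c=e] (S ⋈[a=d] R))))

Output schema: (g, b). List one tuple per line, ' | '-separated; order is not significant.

Row counts bottom-up:
  T → 6
  S → 3
  R → 6
  (S ⋈[a=d] R) → 3
  (T ⋈[c=e] (S ⋈[a=d] R)) → 3
  γ[g; MAX(e)→b]((T ⋈[c=e] (S ⋈[a=d] R))) → 3
  σ[g>3](γ[g; MAX(e)→b]((T ⋈[c=e] (S ⋈[a=d] R)))) → 1

== RESULT ==
g | b
7 | 8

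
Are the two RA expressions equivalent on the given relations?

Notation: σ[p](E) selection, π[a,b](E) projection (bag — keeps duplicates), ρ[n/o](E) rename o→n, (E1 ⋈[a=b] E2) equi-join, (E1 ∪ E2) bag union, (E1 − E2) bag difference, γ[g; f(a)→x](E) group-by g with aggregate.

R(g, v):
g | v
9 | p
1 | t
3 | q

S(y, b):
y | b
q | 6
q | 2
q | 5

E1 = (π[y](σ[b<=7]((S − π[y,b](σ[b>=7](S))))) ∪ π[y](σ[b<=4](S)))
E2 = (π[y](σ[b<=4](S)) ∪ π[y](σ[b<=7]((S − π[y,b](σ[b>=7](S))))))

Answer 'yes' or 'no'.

E1 stepwise |·|:
  S → 3
  S → 3
  σ[b>=7](S) → 0
  π[y,b](σ[b>=7](S)) → 0
  (S − π[y,b](σ[b>=7](S))) → 3
  σ[b<=7]((S − π[y,b](σ[b>=7](S)))) → 3
  π[y](σ[b<=7]((S − π[y,b](σ[b>=7](S))))) → 3
  S → 3
  σ[b<=4](S) → 1
  π[y](σ[b<=4](S)) → 1
  (π[y](σ[b<=7]((S − π[y,b](σ[b>=7](S))))) ∪ π[y](σ[b<=4](S))) → 4
E2 stepwise |·|:
  S → 3
  σ[b<=4](S) → 1
  π[y](σ[b<=4](S)) → 1
  S → 3
  S → 3
  σ[b>=7](S) → 0
  π[y,b](σ[b>=7](S)) → 0
  (S − π[y,b](σ[b>=7](S))) → 3
  σ[b<=7]((S − π[y,b](σ[b>=7](S)))) → 3
  π[y](σ[b<=7]((S − π[y,b](σ[b>=7](S))))) → 3
  (π[y](σ[b<=4](S)) ∪ π[y](σ[b<=7]((S − π[y,b](σ[b>=7](S)))))) → 4

E1 and E2 produce the same multiset:
y
q
q
q
q

yes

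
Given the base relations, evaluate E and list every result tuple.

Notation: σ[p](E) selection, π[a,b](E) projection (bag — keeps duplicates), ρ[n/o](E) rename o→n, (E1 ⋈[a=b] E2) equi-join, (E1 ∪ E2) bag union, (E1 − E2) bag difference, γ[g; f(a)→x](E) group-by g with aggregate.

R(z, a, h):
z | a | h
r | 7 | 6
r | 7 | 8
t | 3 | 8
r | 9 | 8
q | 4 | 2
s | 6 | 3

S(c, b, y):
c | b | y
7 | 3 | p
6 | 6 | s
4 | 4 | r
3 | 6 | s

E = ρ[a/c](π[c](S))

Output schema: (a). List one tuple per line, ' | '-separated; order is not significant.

Per-node cardinality:
  S → 4
  π[c](S) → 4
  ρ[a/c](π[c](S)) → 4

== RESULT ==
a
3
4
6
7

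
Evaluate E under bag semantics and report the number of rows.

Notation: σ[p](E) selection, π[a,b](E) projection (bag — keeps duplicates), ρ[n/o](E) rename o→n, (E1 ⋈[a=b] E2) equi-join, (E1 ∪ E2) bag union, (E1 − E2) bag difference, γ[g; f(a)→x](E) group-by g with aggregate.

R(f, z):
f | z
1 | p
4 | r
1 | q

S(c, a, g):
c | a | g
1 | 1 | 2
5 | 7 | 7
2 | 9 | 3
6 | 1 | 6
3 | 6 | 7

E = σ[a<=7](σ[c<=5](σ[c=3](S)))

Stepwise |·|:
  S → 5
  σ[c=3](S) → 1
  σ[c<=5](σ[c=3](S)) → 1
  σ[a<=7](σ[c<=5](σ[c=3](S))) → 1

|E| = 1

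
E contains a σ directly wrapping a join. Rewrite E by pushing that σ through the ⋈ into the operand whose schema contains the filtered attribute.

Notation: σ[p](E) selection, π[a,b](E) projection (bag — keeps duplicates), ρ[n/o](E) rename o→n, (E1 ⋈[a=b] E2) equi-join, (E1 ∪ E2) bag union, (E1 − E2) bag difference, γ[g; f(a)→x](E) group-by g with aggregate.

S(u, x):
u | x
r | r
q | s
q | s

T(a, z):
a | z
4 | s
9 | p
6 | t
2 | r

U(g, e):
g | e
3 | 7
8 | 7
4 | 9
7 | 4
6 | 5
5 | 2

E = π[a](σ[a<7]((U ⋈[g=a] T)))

σ filters on a, owned by the right side.
E' = π[a]((U ⋈[g=a] σ[a<7](T)))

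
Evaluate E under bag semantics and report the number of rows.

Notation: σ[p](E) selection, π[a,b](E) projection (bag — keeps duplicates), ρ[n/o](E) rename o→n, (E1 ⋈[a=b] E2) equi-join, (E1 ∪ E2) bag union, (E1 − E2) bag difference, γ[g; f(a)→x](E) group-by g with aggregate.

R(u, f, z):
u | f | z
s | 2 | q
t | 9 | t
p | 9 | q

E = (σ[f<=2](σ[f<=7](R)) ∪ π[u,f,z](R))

Per-node cardinality:
  R → 3
  σ[f<=7](R) → 1
  σ[f<=2](σ[f<=7](R)) → 1
  R → 3
  π[u,f,z](R) → 3
  (σ[f<=2](σ[f<=7](R)) ∪ π[u,f,z](R)) → 4

|E| = 4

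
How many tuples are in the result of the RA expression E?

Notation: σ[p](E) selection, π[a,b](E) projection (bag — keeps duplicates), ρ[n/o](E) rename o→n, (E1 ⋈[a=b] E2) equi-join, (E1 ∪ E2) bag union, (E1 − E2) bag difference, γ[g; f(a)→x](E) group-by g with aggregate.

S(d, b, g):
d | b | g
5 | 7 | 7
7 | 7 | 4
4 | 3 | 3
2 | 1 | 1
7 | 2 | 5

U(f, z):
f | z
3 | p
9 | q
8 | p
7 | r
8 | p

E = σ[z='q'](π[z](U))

Stepwise |·|:
  U → 5
  π[z](U) → 5
  σ[z='q'](π[z](U)) → 1

|E| = 1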